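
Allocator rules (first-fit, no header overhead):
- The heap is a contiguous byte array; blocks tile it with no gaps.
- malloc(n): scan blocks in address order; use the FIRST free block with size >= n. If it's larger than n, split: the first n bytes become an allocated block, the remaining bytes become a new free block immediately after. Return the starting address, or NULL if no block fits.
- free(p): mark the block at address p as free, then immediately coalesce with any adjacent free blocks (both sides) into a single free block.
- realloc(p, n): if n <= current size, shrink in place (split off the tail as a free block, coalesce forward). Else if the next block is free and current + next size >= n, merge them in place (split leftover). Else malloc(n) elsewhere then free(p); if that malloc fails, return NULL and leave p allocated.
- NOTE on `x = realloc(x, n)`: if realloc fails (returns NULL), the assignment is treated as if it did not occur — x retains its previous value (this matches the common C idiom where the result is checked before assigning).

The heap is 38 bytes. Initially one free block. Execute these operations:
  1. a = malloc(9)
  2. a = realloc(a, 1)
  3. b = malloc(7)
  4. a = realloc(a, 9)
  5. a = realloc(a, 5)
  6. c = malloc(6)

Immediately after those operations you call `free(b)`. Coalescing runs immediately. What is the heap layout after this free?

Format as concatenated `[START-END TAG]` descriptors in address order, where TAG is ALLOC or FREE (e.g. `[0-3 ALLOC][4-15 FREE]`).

Op 1: a = malloc(9) -> a = 0; heap: [0-8 ALLOC][9-37 FREE]
Op 2: a = realloc(a, 1) -> a = 0; heap: [0-0 ALLOC][1-37 FREE]
Op 3: b = malloc(7) -> b = 1; heap: [0-0 ALLOC][1-7 ALLOC][8-37 FREE]
Op 4: a = realloc(a, 9) -> a = 8; heap: [0-0 FREE][1-7 ALLOC][8-16 ALLOC][17-37 FREE]
Op 5: a = realloc(a, 5) -> a = 8; heap: [0-0 FREE][1-7 ALLOC][8-12 ALLOC][13-37 FREE]
Op 6: c = malloc(6) -> c = 13; heap: [0-0 FREE][1-7 ALLOC][8-12 ALLOC][13-18 ALLOC][19-37 FREE]
free(b): b = 1 -> block [1-7 ALLOC]; mark free, coalesce with adjacent free neighbors -> [0-7 FREE][8-12 ALLOC][13-18 ALLOC][19-37 FREE]

Answer: [0-7 FREE][8-12 ALLOC][13-18 ALLOC][19-37 FREE]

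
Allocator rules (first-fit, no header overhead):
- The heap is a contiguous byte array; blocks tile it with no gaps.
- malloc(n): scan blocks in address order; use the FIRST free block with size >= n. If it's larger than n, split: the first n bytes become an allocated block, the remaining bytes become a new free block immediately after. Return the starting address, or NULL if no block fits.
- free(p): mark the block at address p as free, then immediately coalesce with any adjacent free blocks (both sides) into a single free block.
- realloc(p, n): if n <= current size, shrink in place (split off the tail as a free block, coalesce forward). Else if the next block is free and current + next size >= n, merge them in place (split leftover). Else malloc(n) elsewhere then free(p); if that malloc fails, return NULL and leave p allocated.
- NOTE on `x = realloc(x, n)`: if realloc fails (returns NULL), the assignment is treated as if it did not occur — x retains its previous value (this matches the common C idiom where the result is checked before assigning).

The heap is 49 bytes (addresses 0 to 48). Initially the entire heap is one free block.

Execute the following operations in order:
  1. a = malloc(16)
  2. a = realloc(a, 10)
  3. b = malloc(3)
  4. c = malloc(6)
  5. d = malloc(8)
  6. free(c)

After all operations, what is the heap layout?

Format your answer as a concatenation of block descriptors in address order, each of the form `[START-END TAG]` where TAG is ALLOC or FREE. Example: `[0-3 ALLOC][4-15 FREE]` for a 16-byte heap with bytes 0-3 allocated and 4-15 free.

Op 1: a = malloc(16) -> a = 0; heap: [0-15 ALLOC][16-48 FREE]
Op 2: a = realloc(a, 10) -> a = 0; heap: [0-9 ALLOC][10-48 FREE]
Op 3: b = malloc(3) -> b = 10; heap: [0-9 ALLOC][10-12 ALLOC][13-48 FREE]
Op 4: c = malloc(6) -> c = 13; heap: [0-9 ALLOC][10-12 ALLOC][13-18 ALLOC][19-48 FREE]
Op 5: d = malloc(8) -> d = 19; heap: [0-9 ALLOC][10-12 ALLOC][13-18 ALLOC][19-26 ALLOC][27-48 FREE]
Op 6: free(c) -> (freed c); heap: [0-9 ALLOC][10-12 ALLOC][13-18 FREE][19-26 ALLOC][27-48 FREE]

Answer: [0-9 ALLOC][10-12 ALLOC][13-18 FREE][19-26 ALLOC][27-48 FREE]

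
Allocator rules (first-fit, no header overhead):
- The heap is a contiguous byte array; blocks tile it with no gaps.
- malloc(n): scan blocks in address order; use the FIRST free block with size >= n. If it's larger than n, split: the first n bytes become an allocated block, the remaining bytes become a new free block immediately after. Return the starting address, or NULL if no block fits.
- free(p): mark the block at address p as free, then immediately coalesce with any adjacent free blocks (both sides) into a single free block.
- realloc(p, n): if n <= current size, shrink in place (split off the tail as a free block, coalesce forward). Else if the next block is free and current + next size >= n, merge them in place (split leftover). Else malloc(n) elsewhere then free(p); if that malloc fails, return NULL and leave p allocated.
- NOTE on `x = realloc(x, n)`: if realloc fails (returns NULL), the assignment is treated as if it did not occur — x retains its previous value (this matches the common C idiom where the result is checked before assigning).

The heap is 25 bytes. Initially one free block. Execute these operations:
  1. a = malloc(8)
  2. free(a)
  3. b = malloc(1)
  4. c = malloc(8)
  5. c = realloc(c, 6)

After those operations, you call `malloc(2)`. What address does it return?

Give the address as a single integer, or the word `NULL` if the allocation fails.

Op 1: a = malloc(8) -> a = 0; heap: [0-7 ALLOC][8-24 FREE]
Op 2: free(a) -> (freed a); heap: [0-24 FREE]
Op 3: b = malloc(1) -> b = 0; heap: [0-0 ALLOC][1-24 FREE]
Op 4: c = malloc(8) -> c = 1; heap: [0-0 ALLOC][1-8 ALLOC][9-24 FREE]
Op 5: c = realloc(c, 6) -> c = 1; heap: [0-0 ALLOC][1-6 ALLOC][7-24 FREE]
malloc(2): first-fit scan over [0-0 ALLOC][1-6 ALLOC][7-24 FREE] -> 7

Answer: 7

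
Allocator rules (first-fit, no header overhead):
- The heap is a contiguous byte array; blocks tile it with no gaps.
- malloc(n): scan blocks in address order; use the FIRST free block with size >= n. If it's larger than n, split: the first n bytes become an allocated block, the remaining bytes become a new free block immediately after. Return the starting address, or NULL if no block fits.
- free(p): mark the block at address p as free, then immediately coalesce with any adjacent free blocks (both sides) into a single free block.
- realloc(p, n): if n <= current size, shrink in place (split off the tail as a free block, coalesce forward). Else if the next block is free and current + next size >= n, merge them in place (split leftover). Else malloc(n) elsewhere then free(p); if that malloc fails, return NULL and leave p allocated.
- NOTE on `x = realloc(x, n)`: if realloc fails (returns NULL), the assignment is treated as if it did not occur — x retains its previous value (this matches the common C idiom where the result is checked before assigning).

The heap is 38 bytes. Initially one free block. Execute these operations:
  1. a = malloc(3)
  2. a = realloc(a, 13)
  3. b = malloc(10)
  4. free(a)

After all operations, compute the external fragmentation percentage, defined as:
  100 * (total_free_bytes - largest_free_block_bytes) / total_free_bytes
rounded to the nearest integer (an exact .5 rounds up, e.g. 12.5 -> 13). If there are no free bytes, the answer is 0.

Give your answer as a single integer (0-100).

Op 1: a = malloc(3) -> a = 0; heap: [0-2 ALLOC][3-37 FREE]
Op 2: a = realloc(a, 13) -> a = 0; heap: [0-12 ALLOC][13-37 FREE]
Op 3: b = malloc(10) -> b = 13; heap: [0-12 ALLOC][13-22 ALLOC][23-37 FREE]
Op 4: free(a) -> (freed a); heap: [0-12 FREE][13-22 ALLOC][23-37 FREE]
Free blocks: [13 15] total_free=28 largest=15 -> 100*(28-15)/28 = 1300/28 ≈ 46.429 -> rounds to 46

Answer: 46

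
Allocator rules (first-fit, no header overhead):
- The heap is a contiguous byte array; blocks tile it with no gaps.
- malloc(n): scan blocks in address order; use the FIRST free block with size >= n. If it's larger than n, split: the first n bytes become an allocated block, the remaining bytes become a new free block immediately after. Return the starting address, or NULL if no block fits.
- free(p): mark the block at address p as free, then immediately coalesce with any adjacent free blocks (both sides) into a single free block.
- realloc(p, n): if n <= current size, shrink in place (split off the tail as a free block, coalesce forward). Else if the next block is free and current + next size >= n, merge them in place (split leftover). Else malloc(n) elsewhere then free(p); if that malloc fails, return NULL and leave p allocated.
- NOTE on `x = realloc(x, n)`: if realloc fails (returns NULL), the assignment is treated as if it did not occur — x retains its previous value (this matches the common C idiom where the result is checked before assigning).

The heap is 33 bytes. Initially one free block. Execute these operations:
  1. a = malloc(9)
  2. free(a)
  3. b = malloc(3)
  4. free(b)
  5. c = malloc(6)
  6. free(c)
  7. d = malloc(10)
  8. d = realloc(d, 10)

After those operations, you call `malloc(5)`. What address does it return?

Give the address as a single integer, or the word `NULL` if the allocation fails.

Op 1: a = malloc(9) -> a = 0; heap: [0-8 ALLOC][9-32 FREE]
Op 2: free(a) -> (freed a); heap: [0-32 FREE]
Op 3: b = malloc(3) -> b = 0; heap: [0-2 ALLOC][3-32 FREE]
Op 4: free(b) -> (freed b); heap: [0-32 FREE]
Op 5: c = malloc(6) -> c = 0; heap: [0-5 ALLOC][6-32 FREE]
Op 6: free(c) -> (freed c); heap: [0-32 FREE]
Op 7: d = malloc(10) -> d = 0; heap: [0-9 ALLOC][10-32 FREE]
Op 8: d = realloc(d, 10) -> d = 0; heap: [0-9 ALLOC][10-32 FREE]
malloc(5): first-fit scan over [0-9 ALLOC][10-32 FREE] -> 10

Answer: 10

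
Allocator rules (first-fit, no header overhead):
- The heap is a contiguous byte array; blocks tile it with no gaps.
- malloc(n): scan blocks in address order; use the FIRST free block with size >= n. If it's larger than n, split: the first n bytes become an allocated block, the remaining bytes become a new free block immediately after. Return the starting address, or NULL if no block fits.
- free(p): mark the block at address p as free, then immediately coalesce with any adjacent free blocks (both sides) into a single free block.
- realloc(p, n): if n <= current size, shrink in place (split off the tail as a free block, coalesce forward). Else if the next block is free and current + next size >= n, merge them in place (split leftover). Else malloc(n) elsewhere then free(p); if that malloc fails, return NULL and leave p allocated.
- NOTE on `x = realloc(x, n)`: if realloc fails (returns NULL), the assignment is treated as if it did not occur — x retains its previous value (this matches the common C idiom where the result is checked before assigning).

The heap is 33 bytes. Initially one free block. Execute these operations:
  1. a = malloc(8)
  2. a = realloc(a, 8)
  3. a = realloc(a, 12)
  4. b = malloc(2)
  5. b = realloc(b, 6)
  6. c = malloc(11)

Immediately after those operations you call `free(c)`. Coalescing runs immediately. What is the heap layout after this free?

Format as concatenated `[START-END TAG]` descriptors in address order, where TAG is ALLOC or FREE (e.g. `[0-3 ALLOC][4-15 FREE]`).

Op 1: a = malloc(8) -> a = 0; heap: [0-7 ALLOC][8-32 FREE]
Op 2: a = realloc(a, 8) -> a = 0; heap: [0-7 ALLOC][8-32 FREE]
Op 3: a = realloc(a, 12) -> a = 0; heap: [0-11 ALLOC][12-32 FREE]
Op 4: b = malloc(2) -> b = 12; heap: [0-11 ALLOC][12-13 ALLOC][14-32 FREE]
Op 5: b = realloc(b, 6) -> b = 12; heap: [0-11 ALLOC][12-17 ALLOC][18-32 FREE]
Op 6: c = malloc(11) -> c = 18; heap: [0-11 ALLOC][12-17 ALLOC][18-28 ALLOC][29-32 FREE]
free(c): c = 18 -> block [18-28 ALLOC]; mark free, coalesce with adjacent free neighbors -> [0-11 ALLOC][12-17 ALLOC][18-32 FREE]

Answer: [0-11 ALLOC][12-17 ALLOC][18-32 FREE]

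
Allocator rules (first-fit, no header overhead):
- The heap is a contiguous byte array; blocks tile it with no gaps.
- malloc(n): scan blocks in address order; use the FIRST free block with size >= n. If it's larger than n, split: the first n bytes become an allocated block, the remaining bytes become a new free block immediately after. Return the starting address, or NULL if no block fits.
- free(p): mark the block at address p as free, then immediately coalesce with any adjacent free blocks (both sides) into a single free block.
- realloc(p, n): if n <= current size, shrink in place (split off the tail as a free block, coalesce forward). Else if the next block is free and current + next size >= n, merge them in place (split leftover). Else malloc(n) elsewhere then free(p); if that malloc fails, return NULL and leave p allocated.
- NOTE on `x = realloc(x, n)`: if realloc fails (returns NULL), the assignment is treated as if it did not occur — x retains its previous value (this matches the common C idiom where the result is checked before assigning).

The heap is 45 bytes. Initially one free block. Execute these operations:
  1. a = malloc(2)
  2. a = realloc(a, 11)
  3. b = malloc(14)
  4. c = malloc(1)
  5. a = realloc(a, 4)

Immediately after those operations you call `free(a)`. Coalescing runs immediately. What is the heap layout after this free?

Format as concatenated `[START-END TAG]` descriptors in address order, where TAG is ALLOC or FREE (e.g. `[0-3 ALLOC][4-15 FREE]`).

Answer: [0-10 FREE][11-24 ALLOC][25-25 ALLOC][26-44 FREE]

Derivation:
Op 1: a = malloc(2) -> a = 0; heap: [0-1 ALLOC][2-44 FREE]
Op 2: a = realloc(a, 11) -> a = 0; heap: [0-10 ALLOC][11-44 FREE]
Op 3: b = malloc(14) -> b = 11; heap: [0-10 ALLOC][11-24 ALLOC][25-44 FREE]
Op 4: c = malloc(1) -> c = 25; heap: [0-10 ALLOC][11-24 ALLOC][25-25 ALLOC][26-44 FREE]
Op 5: a = realloc(a, 4) -> a = 0; heap: [0-3 ALLOC][4-10 FREE][11-24 ALLOC][25-25 ALLOC][26-44 FREE]
free(a): a = 0 -> block [0-3 ALLOC]; mark free, coalesce with adjacent free neighbors -> [0-10 FREE][11-24 ALLOC][25-25 ALLOC][26-44 FREE]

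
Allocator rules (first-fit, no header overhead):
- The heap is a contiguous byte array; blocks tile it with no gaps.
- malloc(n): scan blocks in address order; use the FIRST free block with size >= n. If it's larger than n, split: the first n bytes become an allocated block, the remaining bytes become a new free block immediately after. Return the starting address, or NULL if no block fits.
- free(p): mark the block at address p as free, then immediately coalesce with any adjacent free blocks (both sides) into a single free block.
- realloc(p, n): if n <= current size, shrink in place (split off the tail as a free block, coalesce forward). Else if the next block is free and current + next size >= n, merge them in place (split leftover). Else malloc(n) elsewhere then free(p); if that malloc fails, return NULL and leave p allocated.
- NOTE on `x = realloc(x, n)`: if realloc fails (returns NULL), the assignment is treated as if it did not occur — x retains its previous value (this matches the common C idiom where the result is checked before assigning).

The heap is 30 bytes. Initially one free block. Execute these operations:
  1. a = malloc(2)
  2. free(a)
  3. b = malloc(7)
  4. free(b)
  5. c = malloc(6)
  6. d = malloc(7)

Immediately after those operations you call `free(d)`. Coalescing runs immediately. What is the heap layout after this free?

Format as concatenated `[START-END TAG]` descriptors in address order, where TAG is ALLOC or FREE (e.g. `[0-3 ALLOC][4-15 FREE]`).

Op 1: a = malloc(2) -> a = 0; heap: [0-1 ALLOC][2-29 FREE]
Op 2: free(a) -> (freed a); heap: [0-29 FREE]
Op 3: b = malloc(7) -> b = 0; heap: [0-6 ALLOC][7-29 FREE]
Op 4: free(b) -> (freed b); heap: [0-29 FREE]
Op 5: c = malloc(6) -> c = 0; heap: [0-5 ALLOC][6-29 FREE]
Op 6: d = malloc(7) -> d = 6; heap: [0-5 ALLOC][6-12 ALLOC][13-29 FREE]
free(d): d = 6 -> block [6-12 ALLOC]; mark free, coalesce with adjacent free neighbors -> [0-5 ALLOC][6-29 FREE]

Answer: [0-5 ALLOC][6-29 FREE]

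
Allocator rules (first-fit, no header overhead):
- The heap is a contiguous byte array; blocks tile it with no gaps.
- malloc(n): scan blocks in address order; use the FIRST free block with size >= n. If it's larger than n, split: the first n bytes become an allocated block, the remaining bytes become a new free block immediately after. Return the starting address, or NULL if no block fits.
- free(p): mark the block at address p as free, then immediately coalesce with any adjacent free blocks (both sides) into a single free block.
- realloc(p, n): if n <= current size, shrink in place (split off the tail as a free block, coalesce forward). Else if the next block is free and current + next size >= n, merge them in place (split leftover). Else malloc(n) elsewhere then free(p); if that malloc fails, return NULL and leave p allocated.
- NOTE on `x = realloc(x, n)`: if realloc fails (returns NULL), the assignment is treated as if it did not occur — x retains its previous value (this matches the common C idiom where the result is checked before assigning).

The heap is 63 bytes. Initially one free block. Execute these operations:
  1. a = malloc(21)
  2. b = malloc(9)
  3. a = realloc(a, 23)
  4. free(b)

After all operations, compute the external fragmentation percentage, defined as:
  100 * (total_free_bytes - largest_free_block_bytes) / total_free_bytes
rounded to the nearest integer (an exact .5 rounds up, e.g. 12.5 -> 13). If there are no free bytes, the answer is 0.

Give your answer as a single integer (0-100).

Answer: 25

Derivation:
Op 1: a = malloc(21) -> a = 0; heap: [0-20 ALLOC][21-62 FREE]
Op 2: b = malloc(9) -> b = 21; heap: [0-20 ALLOC][21-29 ALLOC][30-62 FREE]
Op 3: a = realloc(a, 23) -> a = 30; heap: [0-20 FREE][21-29 ALLOC][30-52 ALLOC][53-62 FREE]
Op 4: free(b) -> (freed b); heap: [0-29 FREE][30-52 ALLOC][53-62 FREE]
Free blocks: [30 10] total_free=40 largest=30 -> 100*(40-30)/40 = 1000/40 = 25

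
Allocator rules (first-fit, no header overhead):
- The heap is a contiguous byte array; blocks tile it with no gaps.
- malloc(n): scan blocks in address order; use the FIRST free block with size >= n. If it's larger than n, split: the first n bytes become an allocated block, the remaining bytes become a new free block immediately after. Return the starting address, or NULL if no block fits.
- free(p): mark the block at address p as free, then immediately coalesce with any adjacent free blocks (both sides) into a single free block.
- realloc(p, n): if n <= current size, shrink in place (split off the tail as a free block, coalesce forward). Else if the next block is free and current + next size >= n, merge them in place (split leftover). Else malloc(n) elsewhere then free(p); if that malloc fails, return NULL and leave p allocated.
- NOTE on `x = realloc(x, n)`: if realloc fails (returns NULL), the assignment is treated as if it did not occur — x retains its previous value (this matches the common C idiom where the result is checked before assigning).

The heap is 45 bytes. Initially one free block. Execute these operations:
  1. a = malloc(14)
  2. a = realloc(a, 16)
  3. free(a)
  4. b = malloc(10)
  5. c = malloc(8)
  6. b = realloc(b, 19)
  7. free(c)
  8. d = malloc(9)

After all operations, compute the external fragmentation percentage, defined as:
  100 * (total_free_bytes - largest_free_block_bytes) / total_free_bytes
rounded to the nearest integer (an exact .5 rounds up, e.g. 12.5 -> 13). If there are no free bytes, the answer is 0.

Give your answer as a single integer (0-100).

Answer: 47

Derivation:
Op 1: a = malloc(14) -> a = 0; heap: [0-13 ALLOC][14-44 FREE]
Op 2: a = realloc(a, 16) -> a = 0; heap: [0-15 ALLOC][16-44 FREE]
Op 3: free(a) -> (freed a); heap: [0-44 FREE]
Op 4: b = malloc(10) -> b = 0; heap: [0-9 ALLOC][10-44 FREE]
Op 5: c = malloc(8) -> c = 10; heap: [0-9 ALLOC][10-17 ALLOC][18-44 FREE]
Op 6: b = realloc(b, 19) -> b = 18; heap: [0-9 FREE][10-17 ALLOC][18-36 ALLOC][37-44 FREE]
Op 7: free(c) -> (freed c); heap: [0-17 FREE][18-36 ALLOC][37-44 FREE]
Op 8: d = malloc(9) -> d = 0; heap: [0-8 ALLOC][9-17 FREE][18-36 ALLOC][37-44 FREE]
Free blocks: [9 8] total_free=17 largest=9 -> 100*(17-9)/17 = 800/17 ≈ 47.059 -> rounds to 47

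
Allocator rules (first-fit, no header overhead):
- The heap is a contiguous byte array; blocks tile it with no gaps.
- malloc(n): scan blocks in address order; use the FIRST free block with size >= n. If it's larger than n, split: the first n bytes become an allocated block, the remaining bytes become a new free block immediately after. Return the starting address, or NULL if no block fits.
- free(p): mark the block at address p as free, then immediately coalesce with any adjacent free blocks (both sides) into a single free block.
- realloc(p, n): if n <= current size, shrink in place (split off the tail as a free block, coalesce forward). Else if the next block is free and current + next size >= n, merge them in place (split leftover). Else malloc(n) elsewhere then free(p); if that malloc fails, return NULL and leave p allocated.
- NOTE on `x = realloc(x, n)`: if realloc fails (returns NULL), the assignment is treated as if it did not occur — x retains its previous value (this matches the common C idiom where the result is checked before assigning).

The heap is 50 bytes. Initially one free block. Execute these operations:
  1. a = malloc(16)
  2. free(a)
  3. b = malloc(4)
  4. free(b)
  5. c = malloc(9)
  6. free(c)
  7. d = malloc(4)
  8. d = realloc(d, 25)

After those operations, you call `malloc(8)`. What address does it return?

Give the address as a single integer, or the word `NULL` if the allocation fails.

Op 1: a = malloc(16) -> a = 0; heap: [0-15 ALLOC][16-49 FREE]
Op 2: free(a) -> (freed a); heap: [0-49 FREE]
Op 3: b = malloc(4) -> b = 0; heap: [0-3 ALLOC][4-49 FREE]
Op 4: free(b) -> (freed b); heap: [0-49 FREE]
Op 5: c = malloc(9) -> c = 0; heap: [0-8 ALLOC][9-49 FREE]
Op 6: free(c) -> (freed c); heap: [0-49 FREE]
Op 7: d = malloc(4) -> d = 0; heap: [0-3 ALLOC][4-49 FREE]
Op 8: d = realloc(d, 25) -> d = 0; heap: [0-24 ALLOC][25-49 FREE]
malloc(8): first-fit scan over [0-24 ALLOC][25-49 FREE] -> 25

Answer: 25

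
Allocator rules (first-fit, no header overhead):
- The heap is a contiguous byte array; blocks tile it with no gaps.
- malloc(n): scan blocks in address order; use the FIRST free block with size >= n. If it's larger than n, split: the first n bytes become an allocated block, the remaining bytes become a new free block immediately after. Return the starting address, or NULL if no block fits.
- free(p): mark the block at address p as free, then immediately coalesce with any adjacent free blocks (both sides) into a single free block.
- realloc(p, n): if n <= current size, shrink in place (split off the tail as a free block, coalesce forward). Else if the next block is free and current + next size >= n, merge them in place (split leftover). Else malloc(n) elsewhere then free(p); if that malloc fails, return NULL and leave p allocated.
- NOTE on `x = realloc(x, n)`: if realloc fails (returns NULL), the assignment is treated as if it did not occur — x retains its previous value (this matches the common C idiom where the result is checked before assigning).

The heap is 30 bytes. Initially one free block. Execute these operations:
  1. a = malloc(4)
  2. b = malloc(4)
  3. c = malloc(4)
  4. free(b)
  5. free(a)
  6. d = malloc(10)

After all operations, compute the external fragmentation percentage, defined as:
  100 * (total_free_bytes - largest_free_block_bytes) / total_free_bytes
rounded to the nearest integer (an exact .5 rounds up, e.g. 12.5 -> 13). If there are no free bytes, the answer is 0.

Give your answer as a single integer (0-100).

Answer: 50

Derivation:
Op 1: a = malloc(4) -> a = 0; heap: [0-3 ALLOC][4-29 FREE]
Op 2: b = malloc(4) -> b = 4; heap: [0-3 ALLOC][4-7 ALLOC][8-29 FREE]
Op 3: c = malloc(4) -> c = 8; heap: [0-3 ALLOC][4-7 ALLOC][8-11 ALLOC][12-29 FREE]
Op 4: free(b) -> (freed b); heap: [0-3 ALLOC][4-7 FREE][8-11 ALLOC][12-29 FREE]
Op 5: free(a) -> (freed a); heap: [0-7 FREE][8-11 ALLOC][12-29 FREE]
Op 6: d = malloc(10) -> d = 12; heap: [0-7 FREE][8-11 ALLOC][12-21 ALLOC][22-29 FREE]
Free blocks: [8 8] total_free=16 largest=8 -> 100*(16-8)/16 = 800/16 = 50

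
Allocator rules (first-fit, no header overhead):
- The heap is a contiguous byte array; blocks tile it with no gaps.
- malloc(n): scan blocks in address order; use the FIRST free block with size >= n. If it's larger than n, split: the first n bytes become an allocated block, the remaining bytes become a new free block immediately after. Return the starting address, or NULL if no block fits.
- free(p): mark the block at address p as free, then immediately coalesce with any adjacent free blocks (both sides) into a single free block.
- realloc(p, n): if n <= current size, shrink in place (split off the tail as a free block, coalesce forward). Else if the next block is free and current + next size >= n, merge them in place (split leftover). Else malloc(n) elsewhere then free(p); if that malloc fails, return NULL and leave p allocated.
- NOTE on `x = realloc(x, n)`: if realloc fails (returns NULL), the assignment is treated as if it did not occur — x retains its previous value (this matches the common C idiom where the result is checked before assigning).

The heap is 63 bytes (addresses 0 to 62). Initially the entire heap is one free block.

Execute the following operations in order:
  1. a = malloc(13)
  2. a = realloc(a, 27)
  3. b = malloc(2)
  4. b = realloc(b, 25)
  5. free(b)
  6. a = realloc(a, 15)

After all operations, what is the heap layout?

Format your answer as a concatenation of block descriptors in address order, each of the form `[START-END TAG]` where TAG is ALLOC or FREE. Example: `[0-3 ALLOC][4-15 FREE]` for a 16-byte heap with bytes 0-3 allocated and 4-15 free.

Op 1: a = malloc(13) -> a = 0; heap: [0-12 ALLOC][13-62 FREE]
Op 2: a = realloc(a, 27) -> a = 0; heap: [0-26 ALLOC][27-62 FREE]
Op 3: b = malloc(2) -> b = 27; heap: [0-26 ALLOC][27-28 ALLOC][29-62 FREE]
Op 4: b = realloc(b, 25) -> b = 27; heap: [0-26 ALLOC][27-51 ALLOC][52-62 FREE]
Op 5: free(b) -> (freed b); heap: [0-26 ALLOC][27-62 FREE]
Op 6: a = realloc(a, 15) -> a = 0; heap: [0-14 ALLOC][15-62 FREE]

Answer: [0-14 ALLOC][15-62 FREE]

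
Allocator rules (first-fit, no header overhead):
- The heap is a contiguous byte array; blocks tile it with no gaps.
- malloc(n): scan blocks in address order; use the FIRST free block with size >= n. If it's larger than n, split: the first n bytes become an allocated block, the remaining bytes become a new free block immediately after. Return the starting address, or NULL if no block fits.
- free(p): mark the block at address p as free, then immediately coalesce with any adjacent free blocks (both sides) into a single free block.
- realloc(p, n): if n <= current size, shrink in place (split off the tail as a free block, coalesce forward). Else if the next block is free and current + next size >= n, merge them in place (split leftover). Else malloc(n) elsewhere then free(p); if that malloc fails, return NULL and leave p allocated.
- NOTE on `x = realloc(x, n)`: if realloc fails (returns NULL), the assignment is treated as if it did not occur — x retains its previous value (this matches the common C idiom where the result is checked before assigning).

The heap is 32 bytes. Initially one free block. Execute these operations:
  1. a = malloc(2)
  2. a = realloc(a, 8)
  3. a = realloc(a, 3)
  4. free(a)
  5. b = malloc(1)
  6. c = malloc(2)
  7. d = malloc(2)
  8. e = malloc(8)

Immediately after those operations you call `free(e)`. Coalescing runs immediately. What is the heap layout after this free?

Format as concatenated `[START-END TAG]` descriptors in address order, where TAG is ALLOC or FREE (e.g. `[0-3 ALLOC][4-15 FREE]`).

Op 1: a = malloc(2) -> a = 0; heap: [0-1 ALLOC][2-31 FREE]
Op 2: a = realloc(a, 8) -> a = 0; heap: [0-7 ALLOC][8-31 FREE]
Op 3: a = realloc(a, 3) -> a = 0; heap: [0-2 ALLOC][3-31 FREE]
Op 4: free(a) -> (freed a); heap: [0-31 FREE]
Op 5: b = malloc(1) -> b = 0; heap: [0-0 ALLOC][1-31 FREE]
Op 6: c = malloc(2) -> c = 1; heap: [0-0 ALLOC][1-2 ALLOC][3-31 FREE]
Op 7: d = malloc(2) -> d = 3; heap: [0-0 ALLOC][1-2 ALLOC][3-4 ALLOC][5-31 FREE]
Op 8: e = malloc(8) -> e = 5; heap: [0-0 ALLOC][1-2 ALLOC][3-4 ALLOC][5-12 ALLOC][13-31 FREE]
free(e): e = 5 -> block [5-12 ALLOC]; mark free, coalesce with adjacent free neighbors -> [0-0 ALLOC][1-2 ALLOC][3-4 ALLOC][5-31 FREE]

Answer: [0-0 ALLOC][1-2 ALLOC][3-4 ALLOC][5-31 FREE]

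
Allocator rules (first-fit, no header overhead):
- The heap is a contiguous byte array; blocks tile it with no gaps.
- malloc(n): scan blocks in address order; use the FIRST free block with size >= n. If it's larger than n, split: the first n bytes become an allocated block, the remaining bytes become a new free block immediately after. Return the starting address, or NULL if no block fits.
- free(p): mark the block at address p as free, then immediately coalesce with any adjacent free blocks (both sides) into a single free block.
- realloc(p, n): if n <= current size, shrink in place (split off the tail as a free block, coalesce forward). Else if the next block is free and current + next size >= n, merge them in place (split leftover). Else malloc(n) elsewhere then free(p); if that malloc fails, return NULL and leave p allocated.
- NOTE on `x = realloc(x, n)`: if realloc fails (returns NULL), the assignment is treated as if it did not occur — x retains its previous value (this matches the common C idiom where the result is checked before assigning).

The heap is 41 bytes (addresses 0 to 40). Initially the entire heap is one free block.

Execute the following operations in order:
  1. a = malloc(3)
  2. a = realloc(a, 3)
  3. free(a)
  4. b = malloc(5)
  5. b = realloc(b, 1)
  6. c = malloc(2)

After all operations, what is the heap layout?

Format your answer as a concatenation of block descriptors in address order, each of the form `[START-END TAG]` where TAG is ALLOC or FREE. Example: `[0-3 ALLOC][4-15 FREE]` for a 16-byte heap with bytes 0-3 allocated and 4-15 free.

Answer: [0-0 ALLOC][1-2 ALLOC][3-40 FREE]

Derivation:
Op 1: a = malloc(3) -> a = 0; heap: [0-2 ALLOC][3-40 FREE]
Op 2: a = realloc(a, 3) -> a = 0; heap: [0-2 ALLOC][3-40 FREE]
Op 3: free(a) -> (freed a); heap: [0-40 FREE]
Op 4: b = malloc(5) -> b = 0; heap: [0-4 ALLOC][5-40 FREE]
Op 5: b = realloc(b, 1) -> b = 0; heap: [0-0 ALLOC][1-40 FREE]
Op 6: c = malloc(2) -> c = 1; heap: [0-0 ALLOC][1-2 ALLOC][3-40 FREE]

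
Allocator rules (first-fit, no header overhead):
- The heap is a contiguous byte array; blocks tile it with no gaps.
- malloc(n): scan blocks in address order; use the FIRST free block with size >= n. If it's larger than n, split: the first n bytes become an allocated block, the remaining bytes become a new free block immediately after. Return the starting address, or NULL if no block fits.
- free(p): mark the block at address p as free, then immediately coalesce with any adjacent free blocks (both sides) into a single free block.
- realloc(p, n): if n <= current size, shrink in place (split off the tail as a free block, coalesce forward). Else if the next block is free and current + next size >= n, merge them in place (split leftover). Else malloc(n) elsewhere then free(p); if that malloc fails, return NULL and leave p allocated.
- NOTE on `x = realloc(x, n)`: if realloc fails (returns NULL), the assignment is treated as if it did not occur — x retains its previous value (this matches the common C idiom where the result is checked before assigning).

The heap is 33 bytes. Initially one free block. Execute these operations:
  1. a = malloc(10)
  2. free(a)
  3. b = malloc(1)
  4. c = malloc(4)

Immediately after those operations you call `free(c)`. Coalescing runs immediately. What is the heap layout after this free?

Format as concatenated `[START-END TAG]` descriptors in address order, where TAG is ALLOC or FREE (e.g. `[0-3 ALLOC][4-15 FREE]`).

Answer: [0-0 ALLOC][1-32 FREE]

Derivation:
Op 1: a = malloc(10) -> a = 0; heap: [0-9 ALLOC][10-32 FREE]
Op 2: free(a) -> (freed a); heap: [0-32 FREE]
Op 3: b = malloc(1) -> b = 0; heap: [0-0 ALLOC][1-32 FREE]
Op 4: c = malloc(4) -> c = 1; heap: [0-0 ALLOC][1-4 ALLOC][5-32 FREE]
free(c): c = 1 -> block [1-4 ALLOC]; mark free, coalesce with adjacent free neighbors -> [0-0 ALLOC][1-32 FREE]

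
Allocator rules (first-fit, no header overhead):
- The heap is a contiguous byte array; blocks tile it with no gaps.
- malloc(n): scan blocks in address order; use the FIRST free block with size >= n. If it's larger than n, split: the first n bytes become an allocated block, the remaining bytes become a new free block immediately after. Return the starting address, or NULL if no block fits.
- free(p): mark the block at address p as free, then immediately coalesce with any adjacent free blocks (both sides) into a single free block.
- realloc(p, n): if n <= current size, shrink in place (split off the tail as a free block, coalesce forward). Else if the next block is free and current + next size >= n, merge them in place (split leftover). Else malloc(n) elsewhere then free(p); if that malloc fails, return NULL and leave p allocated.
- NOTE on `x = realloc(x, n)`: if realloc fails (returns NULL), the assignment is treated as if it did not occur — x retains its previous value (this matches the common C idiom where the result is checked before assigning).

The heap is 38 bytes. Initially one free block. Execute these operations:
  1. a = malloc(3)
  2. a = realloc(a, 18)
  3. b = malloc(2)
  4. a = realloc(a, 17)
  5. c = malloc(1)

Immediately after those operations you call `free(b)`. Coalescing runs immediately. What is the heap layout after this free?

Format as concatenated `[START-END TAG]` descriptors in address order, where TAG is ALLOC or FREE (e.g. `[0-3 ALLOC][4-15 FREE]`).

Answer: [0-16 ALLOC][17-17 ALLOC][18-37 FREE]

Derivation:
Op 1: a = malloc(3) -> a = 0; heap: [0-2 ALLOC][3-37 FREE]
Op 2: a = realloc(a, 18) -> a = 0; heap: [0-17 ALLOC][18-37 FREE]
Op 3: b = malloc(2) -> b = 18; heap: [0-17 ALLOC][18-19 ALLOC][20-37 FREE]
Op 4: a = realloc(a, 17) -> a = 0; heap: [0-16 ALLOC][17-17 FREE][18-19 ALLOC][20-37 FREE]
Op 5: c = malloc(1) -> c = 17; heap: [0-16 ALLOC][17-17 ALLOC][18-19 ALLOC][20-37 FREE]
free(b): b = 18 -> block [18-19 ALLOC]; mark free, coalesce with adjacent free neighbors -> [0-16 ALLOC][17-17 ALLOC][18-37 FREE]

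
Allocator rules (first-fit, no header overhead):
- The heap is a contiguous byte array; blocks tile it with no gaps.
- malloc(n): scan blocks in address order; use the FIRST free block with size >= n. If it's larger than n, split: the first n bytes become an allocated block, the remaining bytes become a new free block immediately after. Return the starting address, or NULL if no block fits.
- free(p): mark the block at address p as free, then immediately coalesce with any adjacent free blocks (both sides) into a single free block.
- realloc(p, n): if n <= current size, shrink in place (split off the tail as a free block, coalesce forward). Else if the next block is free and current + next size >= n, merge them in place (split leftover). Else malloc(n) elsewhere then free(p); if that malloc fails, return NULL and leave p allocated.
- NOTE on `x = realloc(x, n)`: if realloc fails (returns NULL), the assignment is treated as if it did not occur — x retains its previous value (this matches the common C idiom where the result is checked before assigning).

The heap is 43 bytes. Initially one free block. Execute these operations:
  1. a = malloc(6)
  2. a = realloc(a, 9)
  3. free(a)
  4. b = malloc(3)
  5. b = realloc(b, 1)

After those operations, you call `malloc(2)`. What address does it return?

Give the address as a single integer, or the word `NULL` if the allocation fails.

Answer: 1

Derivation:
Op 1: a = malloc(6) -> a = 0; heap: [0-5 ALLOC][6-42 FREE]
Op 2: a = realloc(a, 9) -> a = 0; heap: [0-8 ALLOC][9-42 FREE]
Op 3: free(a) -> (freed a); heap: [0-42 FREE]
Op 4: b = malloc(3) -> b = 0; heap: [0-2 ALLOC][3-42 FREE]
Op 5: b = realloc(b, 1) -> b = 0; heap: [0-0 ALLOC][1-42 FREE]
malloc(2): first-fit scan over [0-0 ALLOC][1-42 FREE] -> 1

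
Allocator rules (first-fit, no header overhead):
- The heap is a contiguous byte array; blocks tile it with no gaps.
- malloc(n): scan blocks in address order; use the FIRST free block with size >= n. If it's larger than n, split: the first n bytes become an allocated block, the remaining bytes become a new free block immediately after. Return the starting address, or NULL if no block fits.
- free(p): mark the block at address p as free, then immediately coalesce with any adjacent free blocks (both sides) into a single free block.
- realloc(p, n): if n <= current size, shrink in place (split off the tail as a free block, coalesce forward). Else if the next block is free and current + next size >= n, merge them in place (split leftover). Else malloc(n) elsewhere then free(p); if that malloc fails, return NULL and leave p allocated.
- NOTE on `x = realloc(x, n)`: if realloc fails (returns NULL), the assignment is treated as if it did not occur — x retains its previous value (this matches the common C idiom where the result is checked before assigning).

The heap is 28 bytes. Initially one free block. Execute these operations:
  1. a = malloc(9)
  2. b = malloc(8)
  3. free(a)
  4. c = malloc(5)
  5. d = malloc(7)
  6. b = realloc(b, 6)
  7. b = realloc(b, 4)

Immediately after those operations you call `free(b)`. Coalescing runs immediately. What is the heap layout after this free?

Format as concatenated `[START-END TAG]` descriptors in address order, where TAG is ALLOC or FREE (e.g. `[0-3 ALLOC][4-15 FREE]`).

Answer: [0-4 ALLOC][5-16 FREE][17-23 ALLOC][24-27 FREE]

Derivation:
Op 1: a = malloc(9) -> a = 0; heap: [0-8 ALLOC][9-27 FREE]
Op 2: b = malloc(8) -> b = 9; heap: [0-8 ALLOC][9-16 ALLOC][17-27 FREE]
Op 3: free(a) -> (freed a); heap: [0-8 FREE][9-16 ALLOC][17-27 FREE]
Op 4: c = malloc(5) -> c = 0; heap: [0-4 ALLOC][5-8 FREE][9-16 ALLOC][17-27 FREE]
Op 5: d = malloc(7) -> d = 17; heap: [0-4 ALLOC][5-8 FREE][9-16 ALLOC][17-23 ALLOC][24-27 FREE]
Op 6: b = realloc(b, 6) -> b = 9; heap: [0-4 ALLOC][5-8 FREE][9-14 ALLOC][15-16 FREE][17-23 ALLOC][24-27 FREE]
Op 7: b = realloc(b, 4) -> b = 9; heap: [0-4 ALLOC][5-8 FREE][9-12 ALLOC][13-16 FREE][17-23 ALLOC][24-27 FREE]
free(b): b = 9 -> block [9-12 ALLOC]; mark free, coalesce with adjacent free neighbors -> [0-4 ALLOC][5-16 FREE][17-23 ALLOC][24-27 FREE]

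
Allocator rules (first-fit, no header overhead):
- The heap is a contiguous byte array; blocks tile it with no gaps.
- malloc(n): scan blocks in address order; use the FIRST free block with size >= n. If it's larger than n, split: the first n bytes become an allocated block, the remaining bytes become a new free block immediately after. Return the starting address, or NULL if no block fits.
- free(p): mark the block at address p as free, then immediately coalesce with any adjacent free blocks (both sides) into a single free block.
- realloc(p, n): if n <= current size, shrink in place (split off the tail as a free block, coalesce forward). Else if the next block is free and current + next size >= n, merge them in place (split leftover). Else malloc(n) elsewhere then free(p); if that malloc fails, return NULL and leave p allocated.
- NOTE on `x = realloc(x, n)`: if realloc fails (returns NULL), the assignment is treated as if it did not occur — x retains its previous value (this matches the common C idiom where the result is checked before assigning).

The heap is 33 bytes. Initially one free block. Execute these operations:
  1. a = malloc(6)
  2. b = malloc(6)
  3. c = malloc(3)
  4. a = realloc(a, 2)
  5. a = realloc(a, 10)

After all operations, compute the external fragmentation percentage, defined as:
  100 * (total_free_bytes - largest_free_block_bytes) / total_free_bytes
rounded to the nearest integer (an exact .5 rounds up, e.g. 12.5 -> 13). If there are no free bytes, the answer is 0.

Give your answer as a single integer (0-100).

Op 1: a = malloc(6) -> a = 0; heap: [0-5 ALLOC][6-32 FREE]
Op 2: b = malloc(6) -> b = 6; heap: [0-5 ALLOC][6-11 ALLOC][12-32 FREE]
Op 3: c = malloc(3) -> c = 12; heap: [0-5 ALLOC][6-11 ALLOC][12-14 ALLOC][15-32 FREE]
Op 4: a = realloc(a, 2) -> a = 0; heap: [0-1 ALLOC][2-5 FREE][6-11 ALLOC][12-14 ALLOC][15-32 FREE]
Op 5: a = realloc(a, 10) -> a = 15; heap: [0-5 FREE][6-11 ALLOC][12-14 ALLOC][15-24 ALLOC][25-32 FREE]
Free blocks: [6 8] total_free=14 largest=8 -> 100*(14-8)/14 = 600/14 ≈ 42.857 -> rounds to 43

Answer: 43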